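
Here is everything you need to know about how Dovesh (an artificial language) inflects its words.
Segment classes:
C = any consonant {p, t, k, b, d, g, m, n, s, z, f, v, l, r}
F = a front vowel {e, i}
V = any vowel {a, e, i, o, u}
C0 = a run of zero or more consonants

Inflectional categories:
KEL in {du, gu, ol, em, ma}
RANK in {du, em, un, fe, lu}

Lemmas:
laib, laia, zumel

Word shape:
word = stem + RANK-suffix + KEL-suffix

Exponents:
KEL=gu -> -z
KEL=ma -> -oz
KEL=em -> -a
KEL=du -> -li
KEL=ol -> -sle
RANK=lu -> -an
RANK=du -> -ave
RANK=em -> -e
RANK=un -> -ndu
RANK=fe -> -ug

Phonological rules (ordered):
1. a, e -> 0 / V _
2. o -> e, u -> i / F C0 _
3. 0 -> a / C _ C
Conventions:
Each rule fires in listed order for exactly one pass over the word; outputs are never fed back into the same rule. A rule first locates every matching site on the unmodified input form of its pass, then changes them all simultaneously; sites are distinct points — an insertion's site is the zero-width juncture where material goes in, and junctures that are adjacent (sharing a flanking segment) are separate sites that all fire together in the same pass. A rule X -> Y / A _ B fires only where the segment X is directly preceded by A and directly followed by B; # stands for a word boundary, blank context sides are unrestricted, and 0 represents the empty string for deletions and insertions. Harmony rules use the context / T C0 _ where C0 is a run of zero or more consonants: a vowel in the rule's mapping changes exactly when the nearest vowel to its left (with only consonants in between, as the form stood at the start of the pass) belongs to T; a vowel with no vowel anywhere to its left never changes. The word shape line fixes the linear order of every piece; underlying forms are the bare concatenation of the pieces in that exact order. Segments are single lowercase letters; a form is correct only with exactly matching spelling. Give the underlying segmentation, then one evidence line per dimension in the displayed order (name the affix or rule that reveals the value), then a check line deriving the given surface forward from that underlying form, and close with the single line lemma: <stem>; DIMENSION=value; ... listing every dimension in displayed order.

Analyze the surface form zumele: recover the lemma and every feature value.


underlying: zumel-e-a
KEL=em - signalled by the affix -a
RANK=em - signalled by the affix -e
check: zumelea -> zumele -> zumele -> zumele
lemma: zumel; KEL=em; RANK=em


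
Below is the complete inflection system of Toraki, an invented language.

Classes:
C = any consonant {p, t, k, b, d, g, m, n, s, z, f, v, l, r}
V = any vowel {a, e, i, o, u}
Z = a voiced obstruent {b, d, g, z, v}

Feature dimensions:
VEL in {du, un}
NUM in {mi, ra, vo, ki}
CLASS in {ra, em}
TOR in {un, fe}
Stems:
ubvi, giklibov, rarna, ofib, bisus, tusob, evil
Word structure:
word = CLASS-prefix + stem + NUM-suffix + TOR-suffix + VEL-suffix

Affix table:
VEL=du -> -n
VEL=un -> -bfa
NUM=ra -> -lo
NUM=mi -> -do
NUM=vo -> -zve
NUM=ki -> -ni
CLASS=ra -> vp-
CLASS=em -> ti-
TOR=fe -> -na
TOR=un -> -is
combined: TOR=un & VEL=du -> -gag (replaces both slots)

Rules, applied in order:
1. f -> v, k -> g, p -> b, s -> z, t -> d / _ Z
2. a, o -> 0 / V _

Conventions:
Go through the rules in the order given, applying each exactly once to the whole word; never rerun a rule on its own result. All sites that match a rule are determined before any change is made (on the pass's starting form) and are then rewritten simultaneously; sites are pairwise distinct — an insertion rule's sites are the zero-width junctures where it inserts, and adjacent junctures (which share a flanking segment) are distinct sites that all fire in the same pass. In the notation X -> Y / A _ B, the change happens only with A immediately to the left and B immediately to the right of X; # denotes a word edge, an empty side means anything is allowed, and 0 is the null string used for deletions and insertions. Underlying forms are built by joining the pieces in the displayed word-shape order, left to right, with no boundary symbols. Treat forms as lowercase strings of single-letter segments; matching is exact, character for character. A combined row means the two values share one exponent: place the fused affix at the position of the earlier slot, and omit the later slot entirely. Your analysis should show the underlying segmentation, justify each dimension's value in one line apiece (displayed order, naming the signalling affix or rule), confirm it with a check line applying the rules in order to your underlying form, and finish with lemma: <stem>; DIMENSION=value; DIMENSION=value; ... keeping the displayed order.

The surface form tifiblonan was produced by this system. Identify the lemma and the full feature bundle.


underlying: ti-ofib-lo-na-n
VEL=du - signalled by the affix -n
NUM=ra - signalled by the affix -lo
CLASS=em - signalled by the affix ti-
TOR=fe - signalled by the affix -na
check: tiofiblonan -> tiofiblonan -> tifiblonan
lemma: ofib; VEL=du; NUM=ra; CLASS=em; TOR=fe


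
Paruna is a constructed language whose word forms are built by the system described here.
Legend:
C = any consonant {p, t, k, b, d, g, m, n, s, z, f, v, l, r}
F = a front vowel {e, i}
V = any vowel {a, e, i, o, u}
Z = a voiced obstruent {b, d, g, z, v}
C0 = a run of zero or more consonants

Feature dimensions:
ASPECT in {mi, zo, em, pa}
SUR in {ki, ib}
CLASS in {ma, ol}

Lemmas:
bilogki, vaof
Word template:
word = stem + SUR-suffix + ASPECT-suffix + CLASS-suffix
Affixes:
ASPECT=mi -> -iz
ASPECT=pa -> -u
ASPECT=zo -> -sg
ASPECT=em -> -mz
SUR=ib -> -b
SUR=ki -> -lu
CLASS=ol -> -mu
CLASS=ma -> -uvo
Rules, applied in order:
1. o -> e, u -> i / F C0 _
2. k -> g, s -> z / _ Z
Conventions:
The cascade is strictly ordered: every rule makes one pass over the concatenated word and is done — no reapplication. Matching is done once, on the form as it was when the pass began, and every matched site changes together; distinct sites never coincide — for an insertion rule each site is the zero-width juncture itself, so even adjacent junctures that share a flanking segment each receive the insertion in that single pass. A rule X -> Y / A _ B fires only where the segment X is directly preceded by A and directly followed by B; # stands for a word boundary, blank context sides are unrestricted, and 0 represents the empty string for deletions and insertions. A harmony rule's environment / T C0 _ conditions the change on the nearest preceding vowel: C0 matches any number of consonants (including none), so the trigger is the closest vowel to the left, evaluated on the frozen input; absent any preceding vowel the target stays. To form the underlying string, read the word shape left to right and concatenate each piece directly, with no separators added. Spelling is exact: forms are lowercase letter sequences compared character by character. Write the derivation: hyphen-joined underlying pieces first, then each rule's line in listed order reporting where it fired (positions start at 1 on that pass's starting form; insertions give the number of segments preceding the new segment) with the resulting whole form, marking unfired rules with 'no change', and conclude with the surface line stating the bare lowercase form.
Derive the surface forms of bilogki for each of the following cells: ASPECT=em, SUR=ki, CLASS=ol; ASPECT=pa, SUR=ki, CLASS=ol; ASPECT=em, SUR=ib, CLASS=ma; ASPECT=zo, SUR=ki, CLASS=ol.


cell ASPECT=em, SUR=ki, CLASS=ol:
underlying: bilogki-lu-mz-mu
1. o -> e, u -> i / F C0 _: fires at position(s) 4, 9: bilegkilimzmu
2. k -> g, s -> z / _ Z: no change
surface: bilegkilimzmu

cell ASPECT=pa, SUR=ki, CLASS=ol:
underlying: bilogki-lu-u-mu
1. o -> e, u -> i / F C0 _: fires at position(s) 4, 9: bilegkiliumu
2. k -> g, s -> z / _ Z: no change
surface: bilegkiliumu

cell ASPECT=em, SUR=ib, CLASS=ma:
underlying: bilogki-b-mz-uvo
1. o -> e, u -> i / F C0 _: fires at position(s) 4, 11: bilegkibmzivo
2. k -> g, s -> z / _ Z: no change
surface: bilegkibmzivo

cell ASPECT=zo, SUR=ki, CLASS=ol:
underlying: bilogki-lu-sg-mu
1. o -> e, u -> i / F C0 _: fires at position(s) 4, 9: bilegkilisgmu
2. k -> g, s -> z / _ Z: fires at position(s) 10: bilegkilizgmu
surface: bilegkilizgmu


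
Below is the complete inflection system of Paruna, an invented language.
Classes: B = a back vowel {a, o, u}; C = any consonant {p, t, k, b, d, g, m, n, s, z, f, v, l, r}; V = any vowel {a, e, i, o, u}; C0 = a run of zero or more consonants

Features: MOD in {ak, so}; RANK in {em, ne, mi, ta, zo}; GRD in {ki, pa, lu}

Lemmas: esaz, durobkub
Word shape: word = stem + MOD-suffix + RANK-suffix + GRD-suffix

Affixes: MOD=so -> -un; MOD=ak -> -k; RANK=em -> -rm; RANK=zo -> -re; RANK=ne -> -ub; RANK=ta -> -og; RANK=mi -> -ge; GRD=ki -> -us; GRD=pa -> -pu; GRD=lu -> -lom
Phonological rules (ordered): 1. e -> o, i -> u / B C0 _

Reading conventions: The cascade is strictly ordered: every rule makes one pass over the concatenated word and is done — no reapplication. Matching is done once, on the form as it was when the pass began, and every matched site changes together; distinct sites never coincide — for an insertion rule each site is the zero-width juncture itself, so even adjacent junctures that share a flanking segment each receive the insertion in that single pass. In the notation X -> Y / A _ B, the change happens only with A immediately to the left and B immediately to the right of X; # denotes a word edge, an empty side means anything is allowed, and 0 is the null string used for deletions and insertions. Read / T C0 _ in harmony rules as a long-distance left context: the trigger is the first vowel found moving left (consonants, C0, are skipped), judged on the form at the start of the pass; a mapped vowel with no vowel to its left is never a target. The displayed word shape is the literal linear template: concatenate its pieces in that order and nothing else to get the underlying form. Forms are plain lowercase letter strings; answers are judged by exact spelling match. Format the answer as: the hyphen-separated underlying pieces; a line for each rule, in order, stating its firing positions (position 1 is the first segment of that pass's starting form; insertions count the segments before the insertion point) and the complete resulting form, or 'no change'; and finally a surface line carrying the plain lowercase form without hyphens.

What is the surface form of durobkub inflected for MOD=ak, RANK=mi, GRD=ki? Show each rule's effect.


underlying: durobkub-k-ge-us
1. e -> o, i -> u / B C0 _: fires at position(s) 11: durobkubkgous
surface: durobkubkgous


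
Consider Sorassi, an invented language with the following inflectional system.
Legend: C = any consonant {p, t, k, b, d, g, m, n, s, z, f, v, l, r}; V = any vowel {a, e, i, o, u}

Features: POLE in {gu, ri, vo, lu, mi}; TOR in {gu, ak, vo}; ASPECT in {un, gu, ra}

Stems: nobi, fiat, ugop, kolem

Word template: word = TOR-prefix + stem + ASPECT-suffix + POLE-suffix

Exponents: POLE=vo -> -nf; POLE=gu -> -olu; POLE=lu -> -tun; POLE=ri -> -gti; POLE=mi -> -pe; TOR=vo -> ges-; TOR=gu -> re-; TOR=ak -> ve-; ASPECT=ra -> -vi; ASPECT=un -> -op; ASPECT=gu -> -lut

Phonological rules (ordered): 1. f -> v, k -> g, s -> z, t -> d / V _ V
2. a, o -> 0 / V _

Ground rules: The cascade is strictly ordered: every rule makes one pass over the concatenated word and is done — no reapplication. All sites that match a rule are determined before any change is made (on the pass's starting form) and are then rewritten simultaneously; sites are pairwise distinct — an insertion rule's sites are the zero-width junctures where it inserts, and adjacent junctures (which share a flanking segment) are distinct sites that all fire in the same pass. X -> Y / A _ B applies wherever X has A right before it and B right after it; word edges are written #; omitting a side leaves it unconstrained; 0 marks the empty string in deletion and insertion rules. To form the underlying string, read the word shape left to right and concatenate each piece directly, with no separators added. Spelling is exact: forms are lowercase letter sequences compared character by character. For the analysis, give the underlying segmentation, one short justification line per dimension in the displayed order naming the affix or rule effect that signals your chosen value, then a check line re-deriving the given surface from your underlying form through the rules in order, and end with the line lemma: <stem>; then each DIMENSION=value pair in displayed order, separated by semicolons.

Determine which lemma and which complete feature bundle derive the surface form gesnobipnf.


underlying: ges-nobi-op-nf
POLE=vo - signalled by the affix -nf
TOR=vo - signalled by the affix ges-
ASPECT=un - signalled by the affix -op
check: gesnobiopnf -> gesnobiopnf -> gesnobipnf
lemma: nobi; POLE=vo; TOR=vo; ASPECT=un


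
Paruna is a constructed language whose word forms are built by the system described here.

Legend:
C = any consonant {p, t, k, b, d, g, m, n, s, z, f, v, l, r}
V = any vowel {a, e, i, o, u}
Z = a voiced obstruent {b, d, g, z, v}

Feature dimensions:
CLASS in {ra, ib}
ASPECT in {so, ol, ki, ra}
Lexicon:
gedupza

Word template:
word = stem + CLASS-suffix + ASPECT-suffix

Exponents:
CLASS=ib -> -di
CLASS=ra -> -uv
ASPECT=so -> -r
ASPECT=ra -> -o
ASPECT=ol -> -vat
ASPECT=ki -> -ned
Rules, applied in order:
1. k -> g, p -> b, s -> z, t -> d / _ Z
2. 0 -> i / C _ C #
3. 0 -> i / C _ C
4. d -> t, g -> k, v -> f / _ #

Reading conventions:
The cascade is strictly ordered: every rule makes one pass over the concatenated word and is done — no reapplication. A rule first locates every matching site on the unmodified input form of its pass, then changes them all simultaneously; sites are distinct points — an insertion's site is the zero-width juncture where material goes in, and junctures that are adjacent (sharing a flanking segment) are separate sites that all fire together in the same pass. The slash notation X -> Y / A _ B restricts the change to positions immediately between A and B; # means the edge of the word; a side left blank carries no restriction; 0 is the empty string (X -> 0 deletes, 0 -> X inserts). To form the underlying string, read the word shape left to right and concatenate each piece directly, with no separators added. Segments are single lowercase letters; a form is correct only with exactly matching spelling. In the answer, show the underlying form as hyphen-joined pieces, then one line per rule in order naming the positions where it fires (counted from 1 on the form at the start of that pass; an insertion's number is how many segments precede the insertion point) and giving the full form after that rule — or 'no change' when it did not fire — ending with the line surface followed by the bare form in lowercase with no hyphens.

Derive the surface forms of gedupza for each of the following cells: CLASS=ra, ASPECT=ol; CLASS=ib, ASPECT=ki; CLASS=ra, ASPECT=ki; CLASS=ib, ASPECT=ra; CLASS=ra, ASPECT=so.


cell CLASS=ra, ASPECT=ol:
underlying: gedupza-uv-vat
1. k -> g, p -> b, s -> z, t -> d / _ Z: fires at position(s) 5: gedubzauvvat
2. 0 -> i / C _ C #: no change
3. 0 -> i / C _ C: inserts after position(s) 5, 9: gedubizauvivat
4. d -> t, g -> k, v -> f / _ #: no change
surface: gedubizauvivat

cell CLASS=ib, ASPECT=ki:
underlying: gedupza-di-ned
1. k -> g, p -> b, s -> z, t -> d / _ Z: fires at position(s) 5: gedubzadined
2. 0 -> i / C _ C #: no change
3. 0 -> i / C _ C: inserts after position(s) 5: gedubizadined
4. d -> t, g -> k, v -> f / _ #: fires at position(s) 13: gedubizadinet
surface: gedubizadinet

cell CLASS=ra, ASPECT=ki:
underlying: gedupza-uv-ned
1. k -> g, p -> b, s -> z, t -> d / _ Z: fires at position(s) 5: gedubzauvned
2. 0 -> i / C _ C #: no change
3. 0 -> i / C _ C: inserts after position(s) 5, 9: gedubizauvined
4. d -> t, g -> k, v -> f / _ #: fires at position(s) 14: gedubizauvinet
surface: gedubizauvinet

cell CLASS=ib, ASPECT=ra:
underlying: gedupza-di-o
1. k -> g, p -> b, s -> z, t -> d / _ Z: fires at position(s) 5: gedubzadio
2. 0 -> i / C _ C #: no change
3. 0 -> i / C _ C: inserts after position(s) 5: gedubizadio
4. d -> t, g -> k, v -> f / _ #: no change
surface: gedubizadio

cell CLASS=ra, ASPECT=so:
underlying: gedupza-uv-r
1. k -> g, p -> b, s -> z, t -> d / _ Z: fires at position(s) 5: gedubzauvr
2. 0 -> i / C _ C #: inserts after position(s) 9: gedubzauvir
3. 0 -> i / C _ C: inserts after position(s) 5: gedubizauvir
4. d -> t, g -> k, v -> f / _ #: no change
surface: gedubizauvir


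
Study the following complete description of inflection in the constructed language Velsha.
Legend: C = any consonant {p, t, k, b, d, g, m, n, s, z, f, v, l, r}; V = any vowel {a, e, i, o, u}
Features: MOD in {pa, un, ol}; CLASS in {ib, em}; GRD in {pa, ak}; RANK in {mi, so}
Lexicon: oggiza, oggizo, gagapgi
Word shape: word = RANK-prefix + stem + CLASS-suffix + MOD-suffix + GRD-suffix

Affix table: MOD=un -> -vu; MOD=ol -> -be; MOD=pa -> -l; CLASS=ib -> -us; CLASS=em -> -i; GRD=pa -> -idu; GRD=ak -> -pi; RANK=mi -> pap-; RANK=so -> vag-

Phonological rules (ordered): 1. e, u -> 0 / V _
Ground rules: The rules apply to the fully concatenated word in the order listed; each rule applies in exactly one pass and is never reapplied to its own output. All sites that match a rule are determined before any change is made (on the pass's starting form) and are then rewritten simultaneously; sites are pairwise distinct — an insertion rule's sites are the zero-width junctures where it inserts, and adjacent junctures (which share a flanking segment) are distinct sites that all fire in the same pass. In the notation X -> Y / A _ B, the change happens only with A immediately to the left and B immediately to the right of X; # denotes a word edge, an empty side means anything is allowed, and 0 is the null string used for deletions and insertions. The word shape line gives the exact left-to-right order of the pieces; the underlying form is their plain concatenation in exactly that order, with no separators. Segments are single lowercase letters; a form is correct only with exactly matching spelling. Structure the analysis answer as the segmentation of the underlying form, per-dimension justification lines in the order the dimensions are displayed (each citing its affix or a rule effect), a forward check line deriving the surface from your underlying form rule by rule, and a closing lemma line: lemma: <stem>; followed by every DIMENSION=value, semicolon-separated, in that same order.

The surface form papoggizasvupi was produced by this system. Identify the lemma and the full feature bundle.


underlying: pap-oggiza-us-vu-pi
MOD=un - signalled by the affix -vu
CLASS=ib - signalled by the affix -us
GRD=ak - signalled by the affix -pi
RANK=mi - signalled by the affix pap-
check: papoggizausvupi -> papoggizasvupi
lemma: oggiza; MOD=un; CLASS=ib; GRD=ak; RANK=mi


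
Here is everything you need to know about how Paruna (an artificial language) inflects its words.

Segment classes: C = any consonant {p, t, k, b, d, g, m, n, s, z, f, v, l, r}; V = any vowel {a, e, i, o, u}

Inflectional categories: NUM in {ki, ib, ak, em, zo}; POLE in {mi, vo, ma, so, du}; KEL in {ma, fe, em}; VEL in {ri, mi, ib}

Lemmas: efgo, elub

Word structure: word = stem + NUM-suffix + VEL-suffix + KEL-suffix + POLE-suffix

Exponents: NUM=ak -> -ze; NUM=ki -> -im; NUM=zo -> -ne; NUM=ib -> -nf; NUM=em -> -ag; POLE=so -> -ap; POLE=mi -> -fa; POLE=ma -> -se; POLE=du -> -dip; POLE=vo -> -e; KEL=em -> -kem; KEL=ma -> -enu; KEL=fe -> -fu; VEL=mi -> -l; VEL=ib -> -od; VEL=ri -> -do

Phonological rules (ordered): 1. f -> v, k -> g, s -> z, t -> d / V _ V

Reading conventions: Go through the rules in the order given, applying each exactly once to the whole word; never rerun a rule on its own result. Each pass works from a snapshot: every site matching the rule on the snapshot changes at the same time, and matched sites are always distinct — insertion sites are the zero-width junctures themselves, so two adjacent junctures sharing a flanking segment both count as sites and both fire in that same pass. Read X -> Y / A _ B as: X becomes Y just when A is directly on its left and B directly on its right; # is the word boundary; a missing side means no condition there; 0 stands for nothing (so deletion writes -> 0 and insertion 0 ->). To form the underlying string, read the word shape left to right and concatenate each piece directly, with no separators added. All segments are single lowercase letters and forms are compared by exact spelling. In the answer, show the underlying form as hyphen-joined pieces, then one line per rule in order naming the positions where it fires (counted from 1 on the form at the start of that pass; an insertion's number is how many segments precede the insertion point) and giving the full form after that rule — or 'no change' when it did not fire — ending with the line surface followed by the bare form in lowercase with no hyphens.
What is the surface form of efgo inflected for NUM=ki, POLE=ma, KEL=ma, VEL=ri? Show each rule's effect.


underlying: efgo-im-do-enu-se
1. f -> v, k -> g, s -> z, t -> d / V _ V: fires at position(s) 12: efgoimdoenuze
surface: efgoimdoenuze


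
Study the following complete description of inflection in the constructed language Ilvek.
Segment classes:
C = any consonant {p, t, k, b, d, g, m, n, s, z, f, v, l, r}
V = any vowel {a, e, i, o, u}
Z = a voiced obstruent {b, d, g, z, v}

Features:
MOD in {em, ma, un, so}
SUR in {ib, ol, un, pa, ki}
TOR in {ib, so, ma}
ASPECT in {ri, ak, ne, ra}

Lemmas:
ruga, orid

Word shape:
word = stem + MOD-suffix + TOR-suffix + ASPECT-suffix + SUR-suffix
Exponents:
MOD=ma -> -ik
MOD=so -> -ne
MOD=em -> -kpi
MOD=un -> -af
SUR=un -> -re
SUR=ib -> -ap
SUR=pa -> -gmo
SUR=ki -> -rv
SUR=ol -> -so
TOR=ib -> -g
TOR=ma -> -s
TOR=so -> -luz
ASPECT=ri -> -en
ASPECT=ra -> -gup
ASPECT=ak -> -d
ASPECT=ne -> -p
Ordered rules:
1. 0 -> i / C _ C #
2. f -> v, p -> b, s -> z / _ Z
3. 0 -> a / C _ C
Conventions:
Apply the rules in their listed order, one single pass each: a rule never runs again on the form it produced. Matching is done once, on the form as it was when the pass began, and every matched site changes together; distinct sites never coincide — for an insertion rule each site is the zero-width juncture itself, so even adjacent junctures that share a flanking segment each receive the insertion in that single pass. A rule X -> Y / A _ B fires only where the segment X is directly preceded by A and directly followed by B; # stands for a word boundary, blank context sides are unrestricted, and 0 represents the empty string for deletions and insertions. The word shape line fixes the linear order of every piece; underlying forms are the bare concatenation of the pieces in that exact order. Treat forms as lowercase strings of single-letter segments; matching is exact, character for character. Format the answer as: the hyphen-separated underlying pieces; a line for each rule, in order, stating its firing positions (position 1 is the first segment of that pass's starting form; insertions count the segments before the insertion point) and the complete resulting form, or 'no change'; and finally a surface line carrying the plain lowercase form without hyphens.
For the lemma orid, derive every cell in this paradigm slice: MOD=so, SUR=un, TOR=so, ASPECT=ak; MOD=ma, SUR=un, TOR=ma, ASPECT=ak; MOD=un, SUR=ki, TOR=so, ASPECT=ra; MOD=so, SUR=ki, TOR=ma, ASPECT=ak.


cell MOD=so, SUR=un, TOR=so, ASPECT=ak:
underlying: orid-ne-luz-d-re
1. 0 -> i / C _ C #: no change
2. f -> v, p -> b, s -> z / _ Z: no change
3. 0 -> a / C _ C: inserts after position(s) 4, 9, 10: oridaneluzadare
surface: oridaneluzadare

cell MOD=ma, SUR=un, TOR=ma, ASPECT=ak:
underlying: orid-ik-s-d-re
1. 0 -> i / C _ C #: no change
2. f -> v, p -> b, s -> z / _ Z: fires at position(s) 7: oridikzdre
3. 0 -> a / C _ C: inserts after position(s) 6, 7, 8: oridikazadare
surface: oridikazadare

cell MOD=un, SUR=ki, TOR=so, ASPECT=ra:
underlying: orid-af-luz-gup-rv
1. 0 -> i / C _ C #: inserts after position(s) 13: oridafluzgupriv
2. f -> v, p -> b, s -> z / _ Z: no change
3. 0 -> a / C _ C: inserts after position(s) 6, 9, 12: oridafaluzagupariv
surface: oridafaluzagupariv

cell MOD=so, SUR=ki, TOR=ma, ASPECT=ak:
underlying: orid-ne-s-d-rv
1. 0 -> i / C _ C #: inserts after position(s) 9: oridnesdriv
2. f -> v, p -> b, s -> z / _ Z: fires at position(s) 7: oridnezdriv
3. 0 -> a / C _ C: inserts after position(s) 4, 7, 8: oridanezadariv
surface: oridanezadariv


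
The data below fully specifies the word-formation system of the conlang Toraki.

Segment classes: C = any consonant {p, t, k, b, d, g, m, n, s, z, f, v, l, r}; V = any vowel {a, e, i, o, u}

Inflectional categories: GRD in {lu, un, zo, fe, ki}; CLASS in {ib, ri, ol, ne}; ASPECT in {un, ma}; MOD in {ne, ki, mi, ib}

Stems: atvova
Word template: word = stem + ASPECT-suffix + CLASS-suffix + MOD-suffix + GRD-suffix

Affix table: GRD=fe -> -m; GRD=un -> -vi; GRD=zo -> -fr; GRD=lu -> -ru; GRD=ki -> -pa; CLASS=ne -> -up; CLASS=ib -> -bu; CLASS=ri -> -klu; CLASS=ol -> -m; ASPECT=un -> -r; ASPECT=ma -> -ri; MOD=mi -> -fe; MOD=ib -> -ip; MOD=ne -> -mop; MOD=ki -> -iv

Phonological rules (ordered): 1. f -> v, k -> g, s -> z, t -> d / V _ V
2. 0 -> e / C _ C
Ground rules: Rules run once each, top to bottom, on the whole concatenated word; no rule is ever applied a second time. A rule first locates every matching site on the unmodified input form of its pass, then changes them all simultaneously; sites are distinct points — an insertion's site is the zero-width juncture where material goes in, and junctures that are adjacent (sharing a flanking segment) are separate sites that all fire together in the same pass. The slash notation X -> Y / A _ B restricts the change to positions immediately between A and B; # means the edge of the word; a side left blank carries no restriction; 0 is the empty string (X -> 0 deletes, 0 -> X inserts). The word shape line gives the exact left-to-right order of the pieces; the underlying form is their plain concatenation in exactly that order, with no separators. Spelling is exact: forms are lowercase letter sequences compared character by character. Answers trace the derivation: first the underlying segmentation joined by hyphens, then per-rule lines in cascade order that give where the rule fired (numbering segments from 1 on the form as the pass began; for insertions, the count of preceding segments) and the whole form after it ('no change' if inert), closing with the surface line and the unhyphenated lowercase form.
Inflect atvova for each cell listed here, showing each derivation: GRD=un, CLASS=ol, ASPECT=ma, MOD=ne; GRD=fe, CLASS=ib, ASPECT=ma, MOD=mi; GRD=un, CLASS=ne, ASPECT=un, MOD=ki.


cell GRD=un, CLASS=ol, ASPECT=ma, MOD=ne:
underlying: atvova-ri-m-mop-vi
1. f -> v, k -> g, s -> z, t -> d / V _ V: no change
2. 0 -> e / C _ C: inserts after position(s) 2, 9, 12: atevovarimemopevi
surface: atevovarimemopevi

cell GRD=fe, CLASS=ib, ASPECT=ma, MOD=mi:
underlying: atvova-ri-bu-fe-m
1. f -> v, k -> g, s -> z, t -> d / V _ V: fires at position(s) 11: atvovaribuvem
2. 0 -> e / C _ C: inserts after position(s) 2: atevovaribuvem
surface: atevovaribuvem

cell GRD=un, CLASS=ne, ASPECT=un, MOD=ki:
underlying: atvova-r-up-iv-vi
1. f -> v, k -> g, s -> z, t -> d / V _ V: no change
2. 0 -> e / C _ C: inserts after position(s) 2, 11: atevovarupivevi
surface: atevovarupivevi


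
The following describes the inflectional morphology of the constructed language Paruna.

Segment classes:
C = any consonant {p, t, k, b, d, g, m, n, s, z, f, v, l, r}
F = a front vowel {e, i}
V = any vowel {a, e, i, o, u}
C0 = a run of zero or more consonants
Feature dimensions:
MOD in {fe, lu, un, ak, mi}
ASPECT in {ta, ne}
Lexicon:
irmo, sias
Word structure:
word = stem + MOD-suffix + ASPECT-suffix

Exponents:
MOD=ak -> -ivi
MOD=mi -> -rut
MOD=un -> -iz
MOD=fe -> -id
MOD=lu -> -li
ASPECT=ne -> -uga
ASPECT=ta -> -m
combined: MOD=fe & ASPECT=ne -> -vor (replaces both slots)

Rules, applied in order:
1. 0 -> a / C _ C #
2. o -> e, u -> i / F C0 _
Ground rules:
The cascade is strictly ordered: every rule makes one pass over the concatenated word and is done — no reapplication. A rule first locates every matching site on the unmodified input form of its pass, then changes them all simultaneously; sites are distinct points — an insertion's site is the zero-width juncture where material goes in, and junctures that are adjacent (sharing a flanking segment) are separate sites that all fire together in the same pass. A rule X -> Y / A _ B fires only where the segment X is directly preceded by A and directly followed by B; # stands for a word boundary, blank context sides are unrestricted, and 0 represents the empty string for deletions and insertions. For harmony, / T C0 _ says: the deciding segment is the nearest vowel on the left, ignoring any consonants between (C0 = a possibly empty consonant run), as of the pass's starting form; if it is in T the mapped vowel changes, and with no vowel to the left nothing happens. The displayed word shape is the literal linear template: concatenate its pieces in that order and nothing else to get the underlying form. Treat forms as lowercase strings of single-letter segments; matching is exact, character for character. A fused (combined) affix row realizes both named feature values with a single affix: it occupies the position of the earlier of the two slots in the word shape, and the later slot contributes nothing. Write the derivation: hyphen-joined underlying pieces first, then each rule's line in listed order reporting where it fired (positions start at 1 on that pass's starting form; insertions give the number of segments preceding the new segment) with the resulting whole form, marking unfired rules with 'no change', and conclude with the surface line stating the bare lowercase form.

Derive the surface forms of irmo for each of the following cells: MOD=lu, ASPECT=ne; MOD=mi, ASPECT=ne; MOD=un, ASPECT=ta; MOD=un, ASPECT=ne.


cell MOD=lu, ASPECT=ne:
underlying: irmo-li-uga
1. 0 -> a / C _ C #: no change
2. o -> e, u -> i / F C0 _: fires at position(s) 4, 7: irmeliiga
surface: irmeliiga

cell MOD=mi, ASPECT=ne:
underlying: irmo-rut-uga
1. 0 -> a / C _ C #: no change
2. o -> e, u -> i / F C0 _: fires at position(s) 4: irmerutuga
surface: irmerutuga

cell MOD=un, ASPECT=ta:
underlying: irmo-iz-m
1. 0 -> a / C _ C #: inserts after position(s) 6: irmoizam
2. o -> e, u -> i / F C0 _: fires at position(s) 4: irmeizam
surface: irmeizam

cell MOD=un, ASPECT=ne:
underlying: irmo-iz-uga
1. 0 -> a / C _ C #: no change
2. o -> e, u -> i / F C0 _: fires at position(s) 4, 7: irmeiziga
surface: irmeiziga


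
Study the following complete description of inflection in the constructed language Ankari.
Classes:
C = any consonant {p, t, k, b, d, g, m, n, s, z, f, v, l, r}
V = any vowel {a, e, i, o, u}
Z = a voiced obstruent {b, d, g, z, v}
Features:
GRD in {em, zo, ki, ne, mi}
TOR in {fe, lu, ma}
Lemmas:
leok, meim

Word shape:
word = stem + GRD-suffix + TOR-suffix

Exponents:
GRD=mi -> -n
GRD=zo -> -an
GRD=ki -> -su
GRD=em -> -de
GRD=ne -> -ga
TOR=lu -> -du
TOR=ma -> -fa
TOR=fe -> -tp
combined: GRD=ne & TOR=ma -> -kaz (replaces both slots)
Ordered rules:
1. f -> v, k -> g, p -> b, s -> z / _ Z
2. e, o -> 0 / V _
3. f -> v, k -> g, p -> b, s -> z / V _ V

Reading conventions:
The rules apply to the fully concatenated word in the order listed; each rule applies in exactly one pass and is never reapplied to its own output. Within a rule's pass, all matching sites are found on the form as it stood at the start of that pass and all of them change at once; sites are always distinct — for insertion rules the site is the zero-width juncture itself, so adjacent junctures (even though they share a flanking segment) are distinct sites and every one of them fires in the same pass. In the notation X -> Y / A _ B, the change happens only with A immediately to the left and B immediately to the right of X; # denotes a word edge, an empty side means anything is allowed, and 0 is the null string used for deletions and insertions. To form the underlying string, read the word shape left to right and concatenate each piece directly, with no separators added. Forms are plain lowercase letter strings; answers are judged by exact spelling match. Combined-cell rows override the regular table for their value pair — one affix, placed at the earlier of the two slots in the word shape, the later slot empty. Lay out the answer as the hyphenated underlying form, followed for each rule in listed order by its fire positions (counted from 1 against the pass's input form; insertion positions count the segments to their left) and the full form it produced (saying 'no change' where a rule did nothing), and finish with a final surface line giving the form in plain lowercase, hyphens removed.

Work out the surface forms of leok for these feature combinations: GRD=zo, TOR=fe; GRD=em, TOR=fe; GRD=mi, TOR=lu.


cell GRD=zo, TOR=fe:
underlying: leok-an-tp
1. f -> v, k -> g, p -> b, s -> z / _ Z: no change
2. e, o -> 0 / V _: fires at position(s) 3: lekantp
3. f -> v, k -> g, p -> b, s -> z / V _ V: fires at position(s) 3: legantp
surface: legantp

cell GRD=em, TOR=fe:
underlying: leok-de-tp
1. f -> v, k -> g, p -> b, s -> z / _ Z: fires at position(s) 4: leogdetp
2. e, o -> 0 / V _: fires at position(s) 3: legdetp
3. f -> v, k -> g, p -> b, s -> z / V _ V: no change
surface: legdetp

cell GRD=mi, TOR=lu:
underlying: leok-n-du
1. f -> v, k -> g, p -> b, s -> z / _ Z: no change
2. e, o -> 0 / V _: fires at position(s) 3: lekndu
3. f -> v, k -> g, p -> b, s -> z / V _ V: no change
surface: lekndu


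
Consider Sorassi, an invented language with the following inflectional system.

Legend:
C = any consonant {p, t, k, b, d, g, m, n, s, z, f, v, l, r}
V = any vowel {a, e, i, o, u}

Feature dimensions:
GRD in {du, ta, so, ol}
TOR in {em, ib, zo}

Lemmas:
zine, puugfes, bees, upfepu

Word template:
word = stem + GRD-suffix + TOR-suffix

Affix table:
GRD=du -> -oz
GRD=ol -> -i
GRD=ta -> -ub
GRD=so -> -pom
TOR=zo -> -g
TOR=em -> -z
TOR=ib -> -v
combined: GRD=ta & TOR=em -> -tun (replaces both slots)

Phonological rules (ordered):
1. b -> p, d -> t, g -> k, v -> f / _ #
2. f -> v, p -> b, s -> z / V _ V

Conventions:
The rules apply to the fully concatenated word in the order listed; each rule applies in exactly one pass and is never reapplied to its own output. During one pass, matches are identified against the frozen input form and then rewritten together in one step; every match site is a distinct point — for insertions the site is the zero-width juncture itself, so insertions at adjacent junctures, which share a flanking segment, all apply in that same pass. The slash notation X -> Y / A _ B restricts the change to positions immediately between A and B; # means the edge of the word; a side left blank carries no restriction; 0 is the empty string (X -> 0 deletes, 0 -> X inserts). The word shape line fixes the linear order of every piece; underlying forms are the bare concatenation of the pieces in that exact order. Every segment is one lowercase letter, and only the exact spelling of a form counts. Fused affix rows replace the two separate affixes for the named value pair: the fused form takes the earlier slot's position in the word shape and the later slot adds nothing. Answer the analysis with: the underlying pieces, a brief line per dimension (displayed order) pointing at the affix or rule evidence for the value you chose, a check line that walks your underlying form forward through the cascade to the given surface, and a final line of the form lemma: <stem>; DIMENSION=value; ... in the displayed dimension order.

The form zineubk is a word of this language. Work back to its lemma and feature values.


underlying: zine-ub-g
GRD=ta - signalled by the affix -ub
TOR=zo - signalled by the affix -g
check: zineubg -> zineubk -> zineubk
lemma: zine; GRD=ta; TOR=zo


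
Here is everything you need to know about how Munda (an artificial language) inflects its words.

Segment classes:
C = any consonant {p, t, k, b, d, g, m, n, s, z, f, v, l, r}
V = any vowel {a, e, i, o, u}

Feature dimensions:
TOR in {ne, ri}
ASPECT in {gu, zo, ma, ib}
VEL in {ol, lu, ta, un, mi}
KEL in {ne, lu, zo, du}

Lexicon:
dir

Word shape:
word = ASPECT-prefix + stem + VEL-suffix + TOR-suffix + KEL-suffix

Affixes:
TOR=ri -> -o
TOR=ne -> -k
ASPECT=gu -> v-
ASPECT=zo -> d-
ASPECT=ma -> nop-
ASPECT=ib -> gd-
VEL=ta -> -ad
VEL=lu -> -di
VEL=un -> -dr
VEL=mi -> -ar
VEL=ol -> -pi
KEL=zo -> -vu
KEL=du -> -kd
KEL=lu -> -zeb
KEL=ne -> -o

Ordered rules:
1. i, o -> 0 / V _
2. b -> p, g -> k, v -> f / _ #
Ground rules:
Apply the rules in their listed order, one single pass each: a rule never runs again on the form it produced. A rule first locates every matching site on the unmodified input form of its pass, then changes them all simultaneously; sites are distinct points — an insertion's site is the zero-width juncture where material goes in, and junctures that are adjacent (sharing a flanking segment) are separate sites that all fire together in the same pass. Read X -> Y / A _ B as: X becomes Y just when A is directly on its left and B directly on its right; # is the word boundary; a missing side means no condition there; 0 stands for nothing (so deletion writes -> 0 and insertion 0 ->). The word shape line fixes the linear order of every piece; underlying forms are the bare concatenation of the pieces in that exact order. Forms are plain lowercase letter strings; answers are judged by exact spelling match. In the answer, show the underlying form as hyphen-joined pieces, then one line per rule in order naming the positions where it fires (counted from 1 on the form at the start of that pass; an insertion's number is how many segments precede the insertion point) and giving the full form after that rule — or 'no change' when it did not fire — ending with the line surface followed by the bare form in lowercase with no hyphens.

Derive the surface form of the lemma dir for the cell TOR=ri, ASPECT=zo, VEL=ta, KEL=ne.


underlying: d-dir-ad-o-o
1. i, o -> 0 / V _: fires at position(s) 8: ddirado
2. b -> p, g -> k, v -> f / _ #: no change
surface: ddirado


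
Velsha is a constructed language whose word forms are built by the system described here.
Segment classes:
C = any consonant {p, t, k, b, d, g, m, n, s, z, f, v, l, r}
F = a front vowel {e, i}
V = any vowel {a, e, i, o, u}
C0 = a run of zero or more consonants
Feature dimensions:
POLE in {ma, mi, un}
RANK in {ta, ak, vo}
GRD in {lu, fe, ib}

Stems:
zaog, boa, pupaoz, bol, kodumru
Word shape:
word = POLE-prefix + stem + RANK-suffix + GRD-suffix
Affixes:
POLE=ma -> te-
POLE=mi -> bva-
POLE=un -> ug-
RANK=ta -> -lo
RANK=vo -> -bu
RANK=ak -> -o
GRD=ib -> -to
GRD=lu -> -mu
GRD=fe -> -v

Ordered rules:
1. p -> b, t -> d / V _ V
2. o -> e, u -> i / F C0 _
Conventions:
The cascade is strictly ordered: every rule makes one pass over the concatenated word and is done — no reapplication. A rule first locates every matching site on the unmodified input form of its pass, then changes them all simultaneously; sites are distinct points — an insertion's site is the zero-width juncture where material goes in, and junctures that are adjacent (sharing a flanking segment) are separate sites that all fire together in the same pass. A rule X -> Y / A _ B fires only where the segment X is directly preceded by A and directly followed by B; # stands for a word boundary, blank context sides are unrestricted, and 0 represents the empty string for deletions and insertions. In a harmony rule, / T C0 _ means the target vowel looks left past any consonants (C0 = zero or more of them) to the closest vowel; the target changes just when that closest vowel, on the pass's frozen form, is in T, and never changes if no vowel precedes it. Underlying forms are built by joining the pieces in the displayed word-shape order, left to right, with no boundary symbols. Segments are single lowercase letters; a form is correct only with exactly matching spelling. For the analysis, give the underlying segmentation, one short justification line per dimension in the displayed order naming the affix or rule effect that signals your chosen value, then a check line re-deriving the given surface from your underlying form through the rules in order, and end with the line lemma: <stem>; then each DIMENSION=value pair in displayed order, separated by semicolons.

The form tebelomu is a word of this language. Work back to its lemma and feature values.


underlying: te-bol-o-mu
POLE=ma - signalled by the affix te-
RANK=ak - signalled by the affix -o
GRD=lu - signalled by the affix -mu
check: tebolomu -> tebolomu -> tebelomu
lemma: bol; POLE=ma; RANK=ak; GRD=lu
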